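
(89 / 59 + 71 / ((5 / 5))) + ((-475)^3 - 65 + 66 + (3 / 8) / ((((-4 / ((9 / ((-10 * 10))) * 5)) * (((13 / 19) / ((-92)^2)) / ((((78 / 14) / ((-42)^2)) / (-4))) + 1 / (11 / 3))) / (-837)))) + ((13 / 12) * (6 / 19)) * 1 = -482712191422056493 / 4504088320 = -107172008.43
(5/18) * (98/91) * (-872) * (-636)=6470240/39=165903.59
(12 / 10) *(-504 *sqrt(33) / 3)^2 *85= 95001984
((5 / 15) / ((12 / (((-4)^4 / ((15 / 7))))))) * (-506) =-226688 / 135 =-1679.17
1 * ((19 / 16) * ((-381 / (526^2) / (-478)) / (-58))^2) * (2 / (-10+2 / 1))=-2758059 / 3765604731127315185664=-0.00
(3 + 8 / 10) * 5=19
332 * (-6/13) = -1992/13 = -153.23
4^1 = 4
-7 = -7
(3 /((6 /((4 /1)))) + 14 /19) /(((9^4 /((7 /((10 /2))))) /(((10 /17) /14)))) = 52 /2119203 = 0.00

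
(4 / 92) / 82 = 1 / 1886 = 0.00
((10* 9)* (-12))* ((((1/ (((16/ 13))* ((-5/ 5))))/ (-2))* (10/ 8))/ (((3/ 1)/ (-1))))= 2925/ 16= 182.81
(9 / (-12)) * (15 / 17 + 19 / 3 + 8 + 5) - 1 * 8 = -1575 / 68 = -23.16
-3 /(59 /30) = -90 /59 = -1.53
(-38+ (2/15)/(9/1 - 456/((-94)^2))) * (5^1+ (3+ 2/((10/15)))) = -11262772/26955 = -417.84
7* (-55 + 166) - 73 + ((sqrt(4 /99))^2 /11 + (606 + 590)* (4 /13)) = 1167412 /1089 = 1072.00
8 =8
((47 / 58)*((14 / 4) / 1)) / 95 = 329 / 11020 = 0.03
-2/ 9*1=-2/ 9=-0.22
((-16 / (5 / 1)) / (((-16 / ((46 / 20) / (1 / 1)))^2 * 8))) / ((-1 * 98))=529 / 6272000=0.00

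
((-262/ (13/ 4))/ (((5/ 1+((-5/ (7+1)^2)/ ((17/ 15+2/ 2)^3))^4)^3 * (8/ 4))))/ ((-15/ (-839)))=-3181648183996046430702315847829969816061262686153972188253185900181431041398931456/ 176402011391195187357360262202480055657667877029633483868899297433605909168261875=-18.04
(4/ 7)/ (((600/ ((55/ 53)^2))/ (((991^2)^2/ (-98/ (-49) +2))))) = 116702453957881/ 471912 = 247297068.01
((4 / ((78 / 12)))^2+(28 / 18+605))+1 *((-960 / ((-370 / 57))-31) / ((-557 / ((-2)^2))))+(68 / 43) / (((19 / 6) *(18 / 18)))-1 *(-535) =1141.59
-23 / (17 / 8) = -184 / 17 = -10.82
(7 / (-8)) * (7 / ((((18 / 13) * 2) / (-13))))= 8281 / 288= 28.75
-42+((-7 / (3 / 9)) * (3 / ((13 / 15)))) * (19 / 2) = -19047 / 26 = -732.58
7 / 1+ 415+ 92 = 514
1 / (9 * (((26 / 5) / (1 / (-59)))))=-5 / 13806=-0.00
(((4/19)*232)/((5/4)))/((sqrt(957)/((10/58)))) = 128*sqrt(957)/18183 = 0.22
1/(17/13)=13/17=0.76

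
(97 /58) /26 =97 /1508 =0.06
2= 2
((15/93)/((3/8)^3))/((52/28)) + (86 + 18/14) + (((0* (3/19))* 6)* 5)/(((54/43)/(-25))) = 6773731/76167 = 88.93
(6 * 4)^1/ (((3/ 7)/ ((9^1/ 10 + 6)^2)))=66654/ 25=2666.16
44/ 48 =11/ 12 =0.92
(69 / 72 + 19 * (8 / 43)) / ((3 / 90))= 23185 / 172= 134.80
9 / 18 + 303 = 303.50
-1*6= -6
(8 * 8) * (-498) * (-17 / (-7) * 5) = -2709120 / 7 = -387017.14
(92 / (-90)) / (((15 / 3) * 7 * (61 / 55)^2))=-5566 / 234423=-0.02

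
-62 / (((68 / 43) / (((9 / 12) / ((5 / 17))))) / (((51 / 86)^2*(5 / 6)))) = -80631 / 2752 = -29.30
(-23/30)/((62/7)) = -161/1860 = -0.09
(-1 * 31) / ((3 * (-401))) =31 / 1203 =0.03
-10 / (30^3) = -1 / 2700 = -0.00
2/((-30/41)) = -41/15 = -2.73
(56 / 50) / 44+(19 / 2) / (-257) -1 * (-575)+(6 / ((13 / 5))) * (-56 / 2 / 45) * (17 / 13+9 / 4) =40840137361 / 71664450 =569.88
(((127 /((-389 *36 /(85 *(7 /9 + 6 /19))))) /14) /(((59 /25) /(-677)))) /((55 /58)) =18014749975 /989004492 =18.22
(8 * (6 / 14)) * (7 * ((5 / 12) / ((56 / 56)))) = 10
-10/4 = -5/2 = -2.50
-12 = -12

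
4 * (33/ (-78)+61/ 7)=3018/ 91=33.16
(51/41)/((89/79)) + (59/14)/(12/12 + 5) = 1.81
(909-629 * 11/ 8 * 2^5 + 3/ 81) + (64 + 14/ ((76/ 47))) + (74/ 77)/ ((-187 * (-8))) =-788729885905/ 29546748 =-26694.30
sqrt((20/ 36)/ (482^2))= sqrt(5)/ 1446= 0.00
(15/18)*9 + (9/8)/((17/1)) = 1029/136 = 7.57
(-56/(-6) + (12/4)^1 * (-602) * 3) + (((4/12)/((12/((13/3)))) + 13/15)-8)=-2924467/540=-5415.68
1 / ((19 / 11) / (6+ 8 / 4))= 88 / 19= 4.63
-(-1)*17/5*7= 119/5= 23.80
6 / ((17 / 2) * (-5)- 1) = -4 / 29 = -0.14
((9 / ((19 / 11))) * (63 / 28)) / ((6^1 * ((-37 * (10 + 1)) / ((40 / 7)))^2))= 5400 / 14019929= 0.00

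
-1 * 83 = -83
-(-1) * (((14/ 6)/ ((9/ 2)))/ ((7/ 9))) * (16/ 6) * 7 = 112/ 9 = 12.44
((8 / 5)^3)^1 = 512 / 125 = 4.10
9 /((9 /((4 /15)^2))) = 0.07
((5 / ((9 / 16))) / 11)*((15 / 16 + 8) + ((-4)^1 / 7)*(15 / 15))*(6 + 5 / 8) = 44.79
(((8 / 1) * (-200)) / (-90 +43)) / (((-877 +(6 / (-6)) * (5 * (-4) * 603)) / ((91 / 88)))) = 18200 / 5781611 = 0.00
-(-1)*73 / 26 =73 / 26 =2.81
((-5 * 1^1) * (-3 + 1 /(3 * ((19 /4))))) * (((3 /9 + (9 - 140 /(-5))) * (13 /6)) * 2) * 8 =9726080 /513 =18959.22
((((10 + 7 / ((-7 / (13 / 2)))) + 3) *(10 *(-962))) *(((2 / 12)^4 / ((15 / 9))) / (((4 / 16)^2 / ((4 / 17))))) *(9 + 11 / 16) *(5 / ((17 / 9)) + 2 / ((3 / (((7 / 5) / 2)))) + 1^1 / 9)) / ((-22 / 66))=478210681 / 46818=10214.25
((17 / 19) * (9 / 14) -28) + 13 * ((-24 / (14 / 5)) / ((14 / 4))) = -59.26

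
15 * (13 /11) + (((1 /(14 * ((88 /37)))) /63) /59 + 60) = 355939957 /4579344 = 77.73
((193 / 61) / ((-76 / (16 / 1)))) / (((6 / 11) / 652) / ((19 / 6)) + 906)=-1384196 / 1882747371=-0.00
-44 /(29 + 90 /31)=-1364 /989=-1.38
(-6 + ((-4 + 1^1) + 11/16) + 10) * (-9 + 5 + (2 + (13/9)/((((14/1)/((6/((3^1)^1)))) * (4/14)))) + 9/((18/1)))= -21/16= -1.31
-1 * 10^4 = -10000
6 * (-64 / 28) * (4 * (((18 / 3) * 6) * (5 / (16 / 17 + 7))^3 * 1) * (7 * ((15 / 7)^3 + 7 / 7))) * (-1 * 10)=93524654080 / 250047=374028.30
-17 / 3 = -5.67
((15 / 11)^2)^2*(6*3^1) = 911250 / 14641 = 62.24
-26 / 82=-13 / 41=-0.32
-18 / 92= -0.20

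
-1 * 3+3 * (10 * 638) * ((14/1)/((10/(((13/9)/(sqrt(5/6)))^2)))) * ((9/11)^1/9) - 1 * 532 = 250381/45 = 5564.02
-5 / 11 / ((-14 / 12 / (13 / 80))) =39 / 616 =0.06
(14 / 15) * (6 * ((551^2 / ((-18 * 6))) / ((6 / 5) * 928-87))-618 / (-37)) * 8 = 2.04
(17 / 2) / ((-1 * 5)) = -17 / 10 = -1.70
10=10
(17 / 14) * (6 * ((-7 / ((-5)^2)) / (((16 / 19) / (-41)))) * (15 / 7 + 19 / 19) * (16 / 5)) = 874038 / 875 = 998.90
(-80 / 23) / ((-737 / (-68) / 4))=-21760 / 16951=-1.28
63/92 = 0.68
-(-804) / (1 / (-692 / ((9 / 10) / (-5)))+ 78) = 9272800 / 899603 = 10.31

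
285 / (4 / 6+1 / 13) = 11115 / 29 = 383.28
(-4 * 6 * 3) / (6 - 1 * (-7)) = -72 / 13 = -5.54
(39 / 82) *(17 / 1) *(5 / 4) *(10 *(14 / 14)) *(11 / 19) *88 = 4011150 / 779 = 5149.10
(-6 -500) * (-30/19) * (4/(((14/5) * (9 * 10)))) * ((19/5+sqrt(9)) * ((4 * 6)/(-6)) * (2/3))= -275264/1197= -229.96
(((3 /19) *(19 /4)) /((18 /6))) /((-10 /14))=-7 /20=-0.35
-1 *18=-18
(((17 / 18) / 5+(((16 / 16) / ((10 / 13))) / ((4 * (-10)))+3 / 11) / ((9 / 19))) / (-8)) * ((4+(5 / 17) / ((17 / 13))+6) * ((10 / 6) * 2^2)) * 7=-38009377 / 915552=-41.52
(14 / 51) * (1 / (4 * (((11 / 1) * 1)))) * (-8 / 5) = -0.01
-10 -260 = -270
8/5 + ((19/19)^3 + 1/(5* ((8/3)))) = 107/40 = 2.68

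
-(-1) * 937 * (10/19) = 9370/19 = 493.16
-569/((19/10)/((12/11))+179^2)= -68280/3845129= -0.02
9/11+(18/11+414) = 4581/11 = 416.45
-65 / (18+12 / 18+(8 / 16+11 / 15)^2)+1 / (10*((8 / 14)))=-2212817 / 726760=-3.04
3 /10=0.30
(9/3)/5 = 3/5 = 0.60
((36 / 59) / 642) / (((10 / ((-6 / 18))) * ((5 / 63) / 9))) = -567 / 157825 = -0.00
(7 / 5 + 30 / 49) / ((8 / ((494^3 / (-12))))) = -7429126939 / 2940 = -2526913.92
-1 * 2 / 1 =-2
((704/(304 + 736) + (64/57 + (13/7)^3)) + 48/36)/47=12121429/59728305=0.20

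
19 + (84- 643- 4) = -544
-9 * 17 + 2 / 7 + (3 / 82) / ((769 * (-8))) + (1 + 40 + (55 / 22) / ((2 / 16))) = -323865909 / 3531248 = -91.71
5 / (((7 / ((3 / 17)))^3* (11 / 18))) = 2430 / 18536749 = 0.00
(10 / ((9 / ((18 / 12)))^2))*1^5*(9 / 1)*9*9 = 405 / 2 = 202.50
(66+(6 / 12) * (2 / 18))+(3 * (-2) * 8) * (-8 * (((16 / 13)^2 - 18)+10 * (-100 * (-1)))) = 1149072109 / 3042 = 377735.74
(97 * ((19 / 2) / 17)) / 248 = 1843 / 8432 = 0.22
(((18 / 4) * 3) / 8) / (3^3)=0.06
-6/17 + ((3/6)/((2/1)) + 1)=61/68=0.90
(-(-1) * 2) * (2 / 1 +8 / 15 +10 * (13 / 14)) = 2482 / 105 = 23.64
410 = 410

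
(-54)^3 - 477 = -157941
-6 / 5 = -1.20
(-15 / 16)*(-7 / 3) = 35 / 16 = 2.19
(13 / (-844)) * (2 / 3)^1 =-13 / 1266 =-0.01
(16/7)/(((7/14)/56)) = 256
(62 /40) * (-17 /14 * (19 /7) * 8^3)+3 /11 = -7048417 /2695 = -2615.37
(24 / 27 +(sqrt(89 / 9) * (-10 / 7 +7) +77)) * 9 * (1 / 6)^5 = 13 * sqrt(89) / 6048 +701 / 7776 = 0.11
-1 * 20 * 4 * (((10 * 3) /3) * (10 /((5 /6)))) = -9600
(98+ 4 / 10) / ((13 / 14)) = 6888 / 65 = 105.97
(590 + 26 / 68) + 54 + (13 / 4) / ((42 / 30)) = 646.70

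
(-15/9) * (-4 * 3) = 20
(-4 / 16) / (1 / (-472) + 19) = -118 / 8967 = -0.01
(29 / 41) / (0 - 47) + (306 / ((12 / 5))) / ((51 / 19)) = 183007 / 3854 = 47.48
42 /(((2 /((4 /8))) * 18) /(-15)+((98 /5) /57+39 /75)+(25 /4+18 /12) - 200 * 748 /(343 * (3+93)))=-9123800 /158447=-57.58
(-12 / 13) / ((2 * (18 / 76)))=-76 / 39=-1.95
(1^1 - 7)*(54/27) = -12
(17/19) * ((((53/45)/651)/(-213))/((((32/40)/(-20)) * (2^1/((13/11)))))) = 58565/521650206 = 0.00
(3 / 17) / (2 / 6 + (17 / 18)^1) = 54 / 391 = 0.14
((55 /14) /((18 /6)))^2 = 3025 /1764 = 1.71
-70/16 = -4.38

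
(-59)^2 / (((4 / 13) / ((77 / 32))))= 3484481 / 128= 27222.51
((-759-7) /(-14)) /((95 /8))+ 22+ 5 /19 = 17869 /665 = 26.87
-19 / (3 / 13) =-247 / 3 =-82.33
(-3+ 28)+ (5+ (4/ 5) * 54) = 366/ 5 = 73.20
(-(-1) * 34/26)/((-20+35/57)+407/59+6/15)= -0.11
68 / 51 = 4 / 3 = 1.33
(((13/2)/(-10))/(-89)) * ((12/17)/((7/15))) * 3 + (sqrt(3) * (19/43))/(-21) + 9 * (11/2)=1049211/21182 - 19 * sqrt(3)/903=49.50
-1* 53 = -53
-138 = -138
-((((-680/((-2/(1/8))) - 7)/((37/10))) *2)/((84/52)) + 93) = -81491/777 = -104.88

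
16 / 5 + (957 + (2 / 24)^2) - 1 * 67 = 643109 / 720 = 893.21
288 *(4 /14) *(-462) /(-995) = 38016 /995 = 38.21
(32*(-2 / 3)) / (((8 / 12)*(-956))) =8 / 239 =0.03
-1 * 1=-1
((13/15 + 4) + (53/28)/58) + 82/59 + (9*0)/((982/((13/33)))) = 9038993/1437240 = 6.29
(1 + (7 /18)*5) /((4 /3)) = 53 /24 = 2.21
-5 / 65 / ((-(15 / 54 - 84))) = -18 / 19591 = -0.00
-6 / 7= -0.86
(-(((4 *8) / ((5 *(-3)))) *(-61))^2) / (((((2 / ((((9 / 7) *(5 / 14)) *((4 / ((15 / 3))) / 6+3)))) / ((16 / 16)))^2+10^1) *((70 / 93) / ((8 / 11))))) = -1565554845696 / 1141650125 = -1371.31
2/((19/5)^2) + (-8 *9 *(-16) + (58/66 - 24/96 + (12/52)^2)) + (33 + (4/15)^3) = 10743512070719/9059836500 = 1185.84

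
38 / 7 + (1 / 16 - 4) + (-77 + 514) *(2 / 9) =99391 / 1008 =98.60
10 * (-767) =-7670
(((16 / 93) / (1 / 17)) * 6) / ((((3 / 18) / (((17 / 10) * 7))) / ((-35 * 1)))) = -1359456 / 31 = -43853.42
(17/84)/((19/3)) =17/532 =0.03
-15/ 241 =-0.06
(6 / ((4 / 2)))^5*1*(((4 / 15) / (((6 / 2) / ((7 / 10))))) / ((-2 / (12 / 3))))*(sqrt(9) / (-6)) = 378 / 25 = 15.12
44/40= 11/10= 1.10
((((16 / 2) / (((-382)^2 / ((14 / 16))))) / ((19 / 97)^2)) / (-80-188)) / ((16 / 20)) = -329315 / 56471420608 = -0.00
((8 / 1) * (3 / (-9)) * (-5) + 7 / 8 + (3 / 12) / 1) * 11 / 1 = 159.04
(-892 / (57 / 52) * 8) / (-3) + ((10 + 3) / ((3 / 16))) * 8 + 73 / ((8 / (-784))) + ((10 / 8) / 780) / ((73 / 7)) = -11500573777 / 2596464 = -4429.32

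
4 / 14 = 2 / 7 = 0.29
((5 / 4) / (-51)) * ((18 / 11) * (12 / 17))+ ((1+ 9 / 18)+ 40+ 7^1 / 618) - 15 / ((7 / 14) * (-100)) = 410439163 / 9823110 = 41.78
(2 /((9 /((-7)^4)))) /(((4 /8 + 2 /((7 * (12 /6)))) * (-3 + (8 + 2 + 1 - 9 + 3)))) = 33614 /81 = 414.99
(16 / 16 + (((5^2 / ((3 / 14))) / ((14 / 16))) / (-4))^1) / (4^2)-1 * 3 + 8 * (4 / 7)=-151 / 336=-0.45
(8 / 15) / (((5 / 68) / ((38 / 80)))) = 1292 / 375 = 3.45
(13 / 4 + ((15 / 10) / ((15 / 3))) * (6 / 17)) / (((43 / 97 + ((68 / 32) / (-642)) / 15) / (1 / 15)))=142109268 / 281441035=0.50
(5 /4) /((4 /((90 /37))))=0.76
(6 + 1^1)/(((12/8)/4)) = 56/3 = 18.67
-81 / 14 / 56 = -81 / 784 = -0.10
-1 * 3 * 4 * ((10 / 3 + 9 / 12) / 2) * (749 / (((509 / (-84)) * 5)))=605.67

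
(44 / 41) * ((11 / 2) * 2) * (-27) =-13068 / 41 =-318.73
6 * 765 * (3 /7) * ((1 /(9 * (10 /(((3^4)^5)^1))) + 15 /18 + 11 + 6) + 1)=533478272688 /7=76211181812.57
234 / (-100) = -117 / 50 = -2.34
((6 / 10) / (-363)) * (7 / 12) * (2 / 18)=-7 / 65340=-0.00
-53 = -53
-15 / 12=-5 / 4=-1.25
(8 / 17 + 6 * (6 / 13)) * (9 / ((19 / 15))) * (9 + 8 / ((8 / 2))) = 1063260 / 4199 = 253.22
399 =399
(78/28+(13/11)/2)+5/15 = 857/231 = 3.71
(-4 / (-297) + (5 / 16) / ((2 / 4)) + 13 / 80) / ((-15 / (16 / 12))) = -0.07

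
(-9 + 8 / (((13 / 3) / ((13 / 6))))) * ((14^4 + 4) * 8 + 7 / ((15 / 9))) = -1536821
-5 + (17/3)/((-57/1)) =-872/171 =-5.10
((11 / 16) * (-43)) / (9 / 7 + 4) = -3311 / 592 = -5.59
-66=-66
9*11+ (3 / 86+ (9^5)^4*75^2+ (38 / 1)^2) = 5881270665818789307616451 / 86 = 68386868207195224507168.04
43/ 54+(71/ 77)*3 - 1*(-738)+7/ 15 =15426787/ 20790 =742.03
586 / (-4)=-293 / 2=-146.50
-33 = -33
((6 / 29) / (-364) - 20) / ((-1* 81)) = 105563 / 427518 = 0.25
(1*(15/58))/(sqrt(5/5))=0.26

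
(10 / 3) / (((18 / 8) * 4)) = 10 / 27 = 0.37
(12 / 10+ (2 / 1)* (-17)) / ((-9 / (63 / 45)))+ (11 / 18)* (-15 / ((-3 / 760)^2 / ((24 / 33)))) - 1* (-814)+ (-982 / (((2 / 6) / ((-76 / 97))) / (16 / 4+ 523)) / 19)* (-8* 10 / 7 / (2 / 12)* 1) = -2207814216974 / 458325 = -4817136.78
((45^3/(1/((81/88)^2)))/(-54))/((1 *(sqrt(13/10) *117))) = -2460375 *sqrt(130)/2617472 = -10.72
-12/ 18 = -2/ 3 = -0.67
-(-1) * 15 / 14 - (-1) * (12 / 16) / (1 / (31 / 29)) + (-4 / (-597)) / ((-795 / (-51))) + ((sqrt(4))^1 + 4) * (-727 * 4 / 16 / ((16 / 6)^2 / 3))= -1883490299833 / 4110798720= -458.18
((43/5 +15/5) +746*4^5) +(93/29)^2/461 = 1480854253423/1938505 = 763915.62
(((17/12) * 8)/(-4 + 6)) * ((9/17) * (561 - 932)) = -1113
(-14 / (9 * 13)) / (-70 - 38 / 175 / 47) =0.00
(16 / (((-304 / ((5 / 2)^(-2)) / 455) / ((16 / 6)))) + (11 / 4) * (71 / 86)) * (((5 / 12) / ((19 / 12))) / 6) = -779143 / 2235312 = -0.35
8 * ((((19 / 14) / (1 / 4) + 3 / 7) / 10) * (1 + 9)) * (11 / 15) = 3608 / 105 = 34.36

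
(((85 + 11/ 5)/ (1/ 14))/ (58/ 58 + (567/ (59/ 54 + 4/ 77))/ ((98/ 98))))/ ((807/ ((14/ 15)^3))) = 79710280384/ 32170709503125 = 0.00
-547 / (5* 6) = -547 / 30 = -18.23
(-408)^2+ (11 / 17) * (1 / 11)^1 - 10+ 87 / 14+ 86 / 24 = 237710387 / 1428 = 166463.86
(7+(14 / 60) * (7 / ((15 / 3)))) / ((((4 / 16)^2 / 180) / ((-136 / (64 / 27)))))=-6053292 / 5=-1210658.40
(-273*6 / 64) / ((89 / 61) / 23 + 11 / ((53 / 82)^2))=-1075900371 / 1109562592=-0.97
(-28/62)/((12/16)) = -56/93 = -0.60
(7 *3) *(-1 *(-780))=16380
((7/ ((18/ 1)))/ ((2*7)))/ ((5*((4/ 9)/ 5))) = 1/ 16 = 0.06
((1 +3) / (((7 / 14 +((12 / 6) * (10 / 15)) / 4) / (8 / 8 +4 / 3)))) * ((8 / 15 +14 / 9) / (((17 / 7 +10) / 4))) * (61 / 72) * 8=8990912 / 176175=51.03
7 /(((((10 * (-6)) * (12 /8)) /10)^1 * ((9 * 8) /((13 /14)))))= -13 /1296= -0.01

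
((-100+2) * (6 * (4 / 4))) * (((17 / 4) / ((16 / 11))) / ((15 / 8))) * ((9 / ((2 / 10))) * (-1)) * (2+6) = 329868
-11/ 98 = -0.11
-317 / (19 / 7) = -2219 / 19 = -116.79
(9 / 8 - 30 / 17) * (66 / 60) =-957 / 1360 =-0.70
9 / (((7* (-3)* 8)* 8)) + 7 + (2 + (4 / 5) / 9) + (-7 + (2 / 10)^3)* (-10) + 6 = 8568221 / 100800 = 85.00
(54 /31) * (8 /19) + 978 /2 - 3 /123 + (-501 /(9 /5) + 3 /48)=245089039 /1159152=211.44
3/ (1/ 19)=57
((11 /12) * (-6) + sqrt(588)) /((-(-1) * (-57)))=-0.33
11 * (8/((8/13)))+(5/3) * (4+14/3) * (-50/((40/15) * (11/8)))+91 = 1222/33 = 37.03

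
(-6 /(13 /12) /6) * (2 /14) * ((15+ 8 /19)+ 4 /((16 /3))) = -3687 /1729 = -2.13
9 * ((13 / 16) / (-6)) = -39 / 32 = -1.22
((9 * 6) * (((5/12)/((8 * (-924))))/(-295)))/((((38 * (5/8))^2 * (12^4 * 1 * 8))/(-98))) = -7/647762227200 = -0.00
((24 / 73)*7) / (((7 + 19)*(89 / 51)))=4284 / 84461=0.05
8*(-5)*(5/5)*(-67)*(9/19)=24120/19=1269.47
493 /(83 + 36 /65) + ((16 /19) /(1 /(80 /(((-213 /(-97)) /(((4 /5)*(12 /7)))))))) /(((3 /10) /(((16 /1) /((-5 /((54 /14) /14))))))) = -295895966153 /2512961717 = -117.75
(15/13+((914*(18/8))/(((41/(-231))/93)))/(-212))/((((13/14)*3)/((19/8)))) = 50936131057/11751584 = 4334.41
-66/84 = -11/14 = -0.79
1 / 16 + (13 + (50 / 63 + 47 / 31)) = 480353 / 31248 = 15.37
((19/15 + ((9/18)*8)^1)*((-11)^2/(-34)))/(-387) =0.05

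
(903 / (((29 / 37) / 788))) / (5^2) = 26327868 / 725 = 36314.30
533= 533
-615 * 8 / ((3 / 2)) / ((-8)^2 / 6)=-615 / 2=-307.50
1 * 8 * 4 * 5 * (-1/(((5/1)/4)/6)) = -768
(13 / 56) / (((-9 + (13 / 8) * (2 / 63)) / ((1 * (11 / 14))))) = -117 / 5740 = -0.02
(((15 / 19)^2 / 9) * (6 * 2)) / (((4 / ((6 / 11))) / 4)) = 1800 / 3971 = 0.45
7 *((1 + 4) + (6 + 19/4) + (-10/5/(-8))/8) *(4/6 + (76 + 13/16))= 13146665/1536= 8559.03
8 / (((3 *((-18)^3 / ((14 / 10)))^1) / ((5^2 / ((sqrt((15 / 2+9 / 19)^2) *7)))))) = -190 / 662661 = -0.00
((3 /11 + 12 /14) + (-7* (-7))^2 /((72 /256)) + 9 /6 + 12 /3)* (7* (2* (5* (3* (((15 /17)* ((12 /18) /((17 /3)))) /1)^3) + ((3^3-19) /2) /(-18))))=-528479611811746 /21506573979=-24572.93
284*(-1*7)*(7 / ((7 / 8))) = -15904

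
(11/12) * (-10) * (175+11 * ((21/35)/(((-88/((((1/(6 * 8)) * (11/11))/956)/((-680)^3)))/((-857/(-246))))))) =-91102531559424009427/56791188504576000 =-1604.17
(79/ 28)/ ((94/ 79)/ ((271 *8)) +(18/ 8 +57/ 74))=0.93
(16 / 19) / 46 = 8 / 437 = 0.02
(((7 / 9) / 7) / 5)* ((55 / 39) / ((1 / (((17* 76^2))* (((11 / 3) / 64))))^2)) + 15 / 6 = 50129271899 / 50544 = 991794.71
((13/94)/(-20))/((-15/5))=0.00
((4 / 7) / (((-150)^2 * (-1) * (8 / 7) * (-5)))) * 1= 1 / 225000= 0.00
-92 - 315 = -407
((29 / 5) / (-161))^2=841 / 648025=0.00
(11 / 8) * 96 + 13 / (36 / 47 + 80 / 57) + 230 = 2138771 / 5812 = 367.99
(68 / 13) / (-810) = -34 / 5265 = -0.01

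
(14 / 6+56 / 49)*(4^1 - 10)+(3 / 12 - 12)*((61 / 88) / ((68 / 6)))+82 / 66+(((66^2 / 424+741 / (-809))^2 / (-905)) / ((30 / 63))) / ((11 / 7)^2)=-18781251540323818555 / 919942996973808192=-20.42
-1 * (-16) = 16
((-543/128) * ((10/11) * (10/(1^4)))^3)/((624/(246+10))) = -22625000/17303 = -1307.58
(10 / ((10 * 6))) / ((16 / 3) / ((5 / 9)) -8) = 5 / 48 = 0.10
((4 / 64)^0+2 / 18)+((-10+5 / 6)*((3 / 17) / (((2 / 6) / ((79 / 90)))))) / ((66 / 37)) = -521 / 408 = -1.28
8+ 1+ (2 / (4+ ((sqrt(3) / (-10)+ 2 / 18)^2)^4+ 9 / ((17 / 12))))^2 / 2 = 14638632178516950351904218965765164063309583817600000000000000000 *sqrt(3) / 329468998405274918450474929404051415763606144024208137443814115758617921+ 2971368722465596033907788159914625199698679434974102696214327041827561289 / 329468998405274918450474929404051415763606144024208137443814115758617921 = 9.02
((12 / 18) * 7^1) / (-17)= -14 / 51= -0.27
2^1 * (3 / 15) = 2 / 5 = 0.40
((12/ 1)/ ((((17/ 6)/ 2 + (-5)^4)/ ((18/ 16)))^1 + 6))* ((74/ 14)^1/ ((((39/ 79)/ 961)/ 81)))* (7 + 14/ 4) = 18429868683/ 98774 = 186586.23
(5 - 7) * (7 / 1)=-14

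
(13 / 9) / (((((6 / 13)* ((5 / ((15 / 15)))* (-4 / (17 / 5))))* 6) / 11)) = -31603 / 32400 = -0.98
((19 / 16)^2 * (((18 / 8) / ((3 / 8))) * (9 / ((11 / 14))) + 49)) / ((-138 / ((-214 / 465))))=10004393 / 18070272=0.55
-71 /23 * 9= -639 /23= -27.78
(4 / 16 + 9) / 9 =37 / 36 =1.03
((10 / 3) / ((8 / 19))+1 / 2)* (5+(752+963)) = 43430 / 3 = 14476.67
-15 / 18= -5 / 6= -0.83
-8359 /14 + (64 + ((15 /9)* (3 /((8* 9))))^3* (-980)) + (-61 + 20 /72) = -388070887 /653184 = -594.12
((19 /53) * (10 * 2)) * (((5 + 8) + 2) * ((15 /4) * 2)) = 42750 /53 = 806.60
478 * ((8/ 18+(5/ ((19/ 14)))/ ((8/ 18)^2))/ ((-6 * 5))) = -6243397/ 20520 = -304.26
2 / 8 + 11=45 / 4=11.25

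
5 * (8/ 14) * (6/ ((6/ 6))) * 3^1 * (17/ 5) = 1224/ 7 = 174.86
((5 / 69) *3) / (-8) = -5 / 184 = -0.03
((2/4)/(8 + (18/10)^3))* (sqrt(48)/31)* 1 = 250* sqrt(3)/53599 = 0.01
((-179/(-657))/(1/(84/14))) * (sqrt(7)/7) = 358 * sqrt(7)/1533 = 0.62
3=3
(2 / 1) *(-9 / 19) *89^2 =-142578 / 19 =-7504.11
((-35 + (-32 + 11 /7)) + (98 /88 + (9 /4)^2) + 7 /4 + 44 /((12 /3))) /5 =-57291 /6160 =-9.30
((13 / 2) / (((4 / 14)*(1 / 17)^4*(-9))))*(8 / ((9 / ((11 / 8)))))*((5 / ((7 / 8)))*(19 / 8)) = -1134632785 / 324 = -3501953.04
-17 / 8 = -2.12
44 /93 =0.47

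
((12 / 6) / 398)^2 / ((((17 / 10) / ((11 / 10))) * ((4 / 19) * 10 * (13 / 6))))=627 / 175036420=0.00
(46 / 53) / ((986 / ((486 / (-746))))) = -0.00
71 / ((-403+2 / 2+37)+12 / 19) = -1349 / 6923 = -0.19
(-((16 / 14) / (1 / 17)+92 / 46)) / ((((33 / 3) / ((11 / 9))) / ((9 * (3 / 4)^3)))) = -9.04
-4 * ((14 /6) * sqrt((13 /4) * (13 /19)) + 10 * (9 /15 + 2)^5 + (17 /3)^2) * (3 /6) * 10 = -27455596 /1125- 910 * sqrt(19) /57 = -24474.56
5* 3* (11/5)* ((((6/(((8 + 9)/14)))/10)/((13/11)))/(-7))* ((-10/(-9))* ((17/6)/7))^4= -148618250/1843096437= -0.08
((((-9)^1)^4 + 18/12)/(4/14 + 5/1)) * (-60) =-2756250/37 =-74493.24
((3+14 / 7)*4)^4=160000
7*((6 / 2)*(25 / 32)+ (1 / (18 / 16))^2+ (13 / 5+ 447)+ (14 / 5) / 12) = 8218637 / 2592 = 3170.77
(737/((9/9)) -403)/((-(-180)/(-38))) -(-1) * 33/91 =-287258/4095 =-70.15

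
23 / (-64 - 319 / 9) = -207 / 895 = -0.23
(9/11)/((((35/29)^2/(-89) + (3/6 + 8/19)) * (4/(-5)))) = -12799179/11321926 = -1.13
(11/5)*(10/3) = 7.33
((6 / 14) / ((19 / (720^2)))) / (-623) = -1555200 / 82859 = -18.77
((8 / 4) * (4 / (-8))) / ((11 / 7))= -7 / 11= -0.64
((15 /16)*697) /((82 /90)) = 11475 /16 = 717.19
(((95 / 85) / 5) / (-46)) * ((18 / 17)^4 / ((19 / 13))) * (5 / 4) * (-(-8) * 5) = -6823440 / 32656711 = -0.21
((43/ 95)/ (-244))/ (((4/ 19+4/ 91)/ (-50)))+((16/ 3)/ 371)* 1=4526945/ 11949168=0.38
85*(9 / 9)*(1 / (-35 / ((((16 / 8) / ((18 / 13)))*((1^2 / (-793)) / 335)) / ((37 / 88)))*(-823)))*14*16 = -47872 / 5600395665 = -0.00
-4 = -4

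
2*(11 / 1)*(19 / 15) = 418 / 15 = 27.87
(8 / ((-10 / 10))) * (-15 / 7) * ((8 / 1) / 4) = 240 / 7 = 34.29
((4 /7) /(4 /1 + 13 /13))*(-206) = -824 /35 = -23.54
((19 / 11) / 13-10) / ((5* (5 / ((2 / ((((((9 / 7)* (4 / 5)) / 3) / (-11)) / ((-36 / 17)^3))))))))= -4517856 / 18785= -240.50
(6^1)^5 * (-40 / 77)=-311040 / 77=-4039.48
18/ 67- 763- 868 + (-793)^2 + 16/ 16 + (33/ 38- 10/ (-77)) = 122961515573/ 196042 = 627220.27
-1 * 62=-62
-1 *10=-10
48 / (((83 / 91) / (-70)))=-305760 / 83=-3683.86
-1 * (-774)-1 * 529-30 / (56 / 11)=6695 / 28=239.11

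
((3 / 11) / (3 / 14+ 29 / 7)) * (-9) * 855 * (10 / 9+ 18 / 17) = -11922120 / 11407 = -1045.16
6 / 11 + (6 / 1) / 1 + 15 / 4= 453 / 44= 10.30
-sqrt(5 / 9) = -sqrt(5) / 3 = -0.75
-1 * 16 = -16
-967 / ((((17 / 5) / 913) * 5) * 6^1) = -882871 / 102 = -8655.60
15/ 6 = 5/ 2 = 2.50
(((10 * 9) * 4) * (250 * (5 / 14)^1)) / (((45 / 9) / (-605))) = -27225000 / 7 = -3889285.71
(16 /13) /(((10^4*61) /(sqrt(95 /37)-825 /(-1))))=sqrt(3515) /18338125 + 33 /19825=0.00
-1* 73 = -73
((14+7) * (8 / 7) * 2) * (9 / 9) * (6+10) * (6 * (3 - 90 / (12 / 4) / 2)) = -55296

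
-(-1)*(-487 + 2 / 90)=-21914 / 45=-486.98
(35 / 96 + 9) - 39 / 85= 8.91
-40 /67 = -0.60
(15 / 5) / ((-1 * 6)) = -1 / 2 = -0.50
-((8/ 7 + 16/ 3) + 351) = -7507/ 21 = -357.48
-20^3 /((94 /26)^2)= -1352000 /2209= -612.04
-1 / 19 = -0.05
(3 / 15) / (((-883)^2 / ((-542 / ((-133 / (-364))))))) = -28184 / 74070455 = -0.00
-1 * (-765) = 765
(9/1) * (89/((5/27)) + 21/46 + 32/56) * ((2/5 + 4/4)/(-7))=-6978789/8050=-866.93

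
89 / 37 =2.41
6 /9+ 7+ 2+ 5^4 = 1904 /3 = 634.67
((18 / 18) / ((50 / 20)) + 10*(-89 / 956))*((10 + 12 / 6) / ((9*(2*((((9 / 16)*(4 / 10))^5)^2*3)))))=-98566144000000000 / 277780490613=-354834.65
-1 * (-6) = 6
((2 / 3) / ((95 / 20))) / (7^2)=8 / 2793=0.00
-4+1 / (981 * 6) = -23543 / 5886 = -4.00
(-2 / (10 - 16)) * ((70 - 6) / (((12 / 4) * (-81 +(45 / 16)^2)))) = -16384 / 168399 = -0.10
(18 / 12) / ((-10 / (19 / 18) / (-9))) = 57 / 40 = 1.42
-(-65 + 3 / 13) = 842 / 13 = 64.77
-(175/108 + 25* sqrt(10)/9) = -25* sqrt(10)/9-175/108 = -10.40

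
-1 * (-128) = 128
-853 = -853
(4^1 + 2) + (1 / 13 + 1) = 92 / 13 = 7.08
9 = 9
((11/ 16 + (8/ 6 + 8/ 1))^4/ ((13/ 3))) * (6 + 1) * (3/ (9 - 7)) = 28822722019/ 1179648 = 24433.32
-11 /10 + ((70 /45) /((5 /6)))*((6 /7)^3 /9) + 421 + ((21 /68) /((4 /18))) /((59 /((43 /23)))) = 3798755211 /9043048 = 420.07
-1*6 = -6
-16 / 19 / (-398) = 8 / 3781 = 0.00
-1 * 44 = -44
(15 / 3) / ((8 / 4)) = 5 / 2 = 2.50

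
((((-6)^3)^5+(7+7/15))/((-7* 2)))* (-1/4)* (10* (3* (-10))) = 17631936921320/7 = 2518848131617.14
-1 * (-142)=142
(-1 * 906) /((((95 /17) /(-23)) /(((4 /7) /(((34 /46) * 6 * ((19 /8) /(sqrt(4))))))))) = 5112256 /12635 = 404.61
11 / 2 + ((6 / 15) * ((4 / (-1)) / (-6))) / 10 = 829 / 150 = 5.53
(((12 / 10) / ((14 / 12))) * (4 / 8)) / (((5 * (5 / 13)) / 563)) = 131742 / 875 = 150.56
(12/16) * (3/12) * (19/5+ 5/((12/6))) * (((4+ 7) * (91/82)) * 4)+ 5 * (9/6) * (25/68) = 3369963/55760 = 60.44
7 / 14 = 1 / 2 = 0.50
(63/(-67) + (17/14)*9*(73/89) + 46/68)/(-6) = -3086767/2128791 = -1.45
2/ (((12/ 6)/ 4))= 4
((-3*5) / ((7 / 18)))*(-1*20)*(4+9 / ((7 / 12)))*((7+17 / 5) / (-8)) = -954720 / 49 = -19484.08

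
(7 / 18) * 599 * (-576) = -134176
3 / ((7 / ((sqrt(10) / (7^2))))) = 3 * sqrt(10) / 343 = 0.03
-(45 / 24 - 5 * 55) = 2185 / 8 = 273.12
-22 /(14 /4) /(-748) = 1 /119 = 0.01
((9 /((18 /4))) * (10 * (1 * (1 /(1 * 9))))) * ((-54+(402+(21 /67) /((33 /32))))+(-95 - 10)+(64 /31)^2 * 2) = 396353820 /708257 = 559.62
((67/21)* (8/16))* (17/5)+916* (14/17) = 2712403/3570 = 759.78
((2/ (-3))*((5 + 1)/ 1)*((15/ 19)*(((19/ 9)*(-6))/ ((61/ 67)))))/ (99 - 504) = -536/ 4941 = -0.11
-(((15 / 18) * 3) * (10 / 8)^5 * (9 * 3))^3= -8741007.92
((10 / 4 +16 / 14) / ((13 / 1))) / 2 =51 / 364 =0.14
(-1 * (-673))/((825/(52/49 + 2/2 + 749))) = 24767746/40425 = 612.68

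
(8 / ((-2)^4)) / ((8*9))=1 / 144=0.01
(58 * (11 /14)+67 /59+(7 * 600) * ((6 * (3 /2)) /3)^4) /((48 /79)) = 559989.37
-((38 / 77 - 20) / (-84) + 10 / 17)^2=-2034641449 / 3022580484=-0.67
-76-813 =-889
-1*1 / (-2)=0.50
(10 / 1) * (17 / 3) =170 / 3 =56.67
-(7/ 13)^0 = -1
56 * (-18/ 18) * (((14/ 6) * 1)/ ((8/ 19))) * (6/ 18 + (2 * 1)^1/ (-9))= -931/ 27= -34.48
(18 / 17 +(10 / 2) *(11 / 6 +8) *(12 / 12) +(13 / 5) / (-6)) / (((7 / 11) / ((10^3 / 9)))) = 27933400 / 3213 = 8693.87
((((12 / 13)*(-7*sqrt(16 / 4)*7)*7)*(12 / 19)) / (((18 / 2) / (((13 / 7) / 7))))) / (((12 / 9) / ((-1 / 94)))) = 84 / 893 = 0.09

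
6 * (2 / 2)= 6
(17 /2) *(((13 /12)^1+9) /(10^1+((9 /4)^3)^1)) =16456 /4107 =4.01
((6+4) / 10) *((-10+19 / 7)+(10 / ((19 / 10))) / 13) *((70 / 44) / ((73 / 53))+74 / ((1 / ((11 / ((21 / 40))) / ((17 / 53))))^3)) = -17930829659809164786955 / 126341253820782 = -141923790.67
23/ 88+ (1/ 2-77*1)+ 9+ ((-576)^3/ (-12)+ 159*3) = 1401457883/ 88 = 15925657.76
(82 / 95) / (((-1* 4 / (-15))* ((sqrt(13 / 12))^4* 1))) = 2.76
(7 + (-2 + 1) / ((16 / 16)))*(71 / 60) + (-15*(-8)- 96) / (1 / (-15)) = -3529 / 10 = -352.90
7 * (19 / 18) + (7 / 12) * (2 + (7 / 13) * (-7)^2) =11207 / 468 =23.95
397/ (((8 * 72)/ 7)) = 4.82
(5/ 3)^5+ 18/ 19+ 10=109919/ 4617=23.81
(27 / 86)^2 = 0.10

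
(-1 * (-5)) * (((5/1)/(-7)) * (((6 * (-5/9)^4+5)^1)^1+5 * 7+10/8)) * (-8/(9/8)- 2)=1360.86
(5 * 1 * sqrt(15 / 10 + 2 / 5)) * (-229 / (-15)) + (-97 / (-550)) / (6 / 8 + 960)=194 / 1056825 + 229 * sqrt(190) / 30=105.22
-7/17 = -0.41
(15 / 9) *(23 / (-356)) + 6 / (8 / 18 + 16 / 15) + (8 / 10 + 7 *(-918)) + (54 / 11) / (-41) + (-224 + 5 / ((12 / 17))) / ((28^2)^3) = -126691790855867599949 / 19729446810501120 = -6421.46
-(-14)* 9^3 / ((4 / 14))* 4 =142884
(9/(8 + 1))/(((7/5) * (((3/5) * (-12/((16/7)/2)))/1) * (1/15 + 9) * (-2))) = 125/19992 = 0.01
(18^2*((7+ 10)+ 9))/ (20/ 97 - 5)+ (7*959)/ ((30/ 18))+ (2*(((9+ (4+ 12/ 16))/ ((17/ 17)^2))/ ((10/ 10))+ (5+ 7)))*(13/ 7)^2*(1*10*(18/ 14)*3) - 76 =480913954/ 53165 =9045.69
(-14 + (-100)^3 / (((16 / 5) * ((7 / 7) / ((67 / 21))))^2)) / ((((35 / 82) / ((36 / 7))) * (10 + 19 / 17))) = -2444435207474 / 2268945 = -1077344.41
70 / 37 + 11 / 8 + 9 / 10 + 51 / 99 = 228671 / 48840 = 4.68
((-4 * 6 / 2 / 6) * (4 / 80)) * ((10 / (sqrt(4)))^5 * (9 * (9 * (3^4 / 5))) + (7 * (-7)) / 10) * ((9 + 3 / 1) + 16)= -287043407 / 25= -11481736.28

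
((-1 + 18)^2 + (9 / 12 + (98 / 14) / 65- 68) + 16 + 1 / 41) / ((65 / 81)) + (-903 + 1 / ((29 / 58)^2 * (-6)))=-1262246911 / 2078700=-607.23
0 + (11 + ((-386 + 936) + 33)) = 594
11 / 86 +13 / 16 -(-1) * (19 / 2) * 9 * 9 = 530063 / 688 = 770.44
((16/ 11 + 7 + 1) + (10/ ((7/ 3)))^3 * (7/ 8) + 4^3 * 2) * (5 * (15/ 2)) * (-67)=-558845325/ 1078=-518409.39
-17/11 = -1.55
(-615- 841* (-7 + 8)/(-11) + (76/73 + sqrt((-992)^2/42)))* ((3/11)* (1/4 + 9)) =-11977344/8833 + 4588* sqrt(42)/77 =-969.83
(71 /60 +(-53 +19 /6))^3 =-921167317 /8000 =-115145.91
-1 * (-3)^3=27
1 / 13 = 0.08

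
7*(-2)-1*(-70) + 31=87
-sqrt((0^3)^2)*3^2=0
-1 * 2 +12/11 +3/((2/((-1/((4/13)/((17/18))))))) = -2911/528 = -5.51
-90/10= -9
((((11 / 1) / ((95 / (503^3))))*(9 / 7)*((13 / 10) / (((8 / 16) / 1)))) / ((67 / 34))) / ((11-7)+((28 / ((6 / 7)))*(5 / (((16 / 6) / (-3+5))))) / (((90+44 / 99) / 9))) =9066002190750648 / 5871680675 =1544021.67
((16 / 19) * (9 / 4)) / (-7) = -36 / 133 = -0.27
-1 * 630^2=-396900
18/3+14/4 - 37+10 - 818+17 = -1637/2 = -818.50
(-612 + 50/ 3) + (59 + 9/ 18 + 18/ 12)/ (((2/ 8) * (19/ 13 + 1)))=-496.21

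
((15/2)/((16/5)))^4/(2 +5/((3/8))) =94921875/48234496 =1.97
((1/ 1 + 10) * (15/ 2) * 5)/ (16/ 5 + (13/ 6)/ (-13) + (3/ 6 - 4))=-883.93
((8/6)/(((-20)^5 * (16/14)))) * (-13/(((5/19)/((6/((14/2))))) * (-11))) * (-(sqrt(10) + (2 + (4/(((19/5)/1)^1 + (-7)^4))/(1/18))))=83733/29392000000 + 247 * sqrt(10)/176000000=0.00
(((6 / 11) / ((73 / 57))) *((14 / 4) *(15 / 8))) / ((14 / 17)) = 43605 / 12848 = 3.39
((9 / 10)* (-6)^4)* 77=449064 / 5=89812.80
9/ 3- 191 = -188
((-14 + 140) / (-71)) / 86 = -63 / 3053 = -0.02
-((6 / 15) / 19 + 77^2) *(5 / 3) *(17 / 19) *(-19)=9575369 / 57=167988.93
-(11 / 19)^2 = -121 / 361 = -0.34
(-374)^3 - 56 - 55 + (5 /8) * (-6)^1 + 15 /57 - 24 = -3975845949 /76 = -52313762.49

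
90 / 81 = 1.11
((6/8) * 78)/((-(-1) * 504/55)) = 715/112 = 6.38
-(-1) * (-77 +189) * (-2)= -224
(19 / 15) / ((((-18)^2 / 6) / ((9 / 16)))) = 19 / 1440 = 0.01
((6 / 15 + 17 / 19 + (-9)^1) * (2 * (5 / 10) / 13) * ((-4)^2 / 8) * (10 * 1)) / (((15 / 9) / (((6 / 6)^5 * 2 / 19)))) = -17568 / 23465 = -0.75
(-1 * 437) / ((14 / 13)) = -5681 / 14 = -405.79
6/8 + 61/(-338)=385/676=0.57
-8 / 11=-0.73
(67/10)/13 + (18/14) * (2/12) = 0.73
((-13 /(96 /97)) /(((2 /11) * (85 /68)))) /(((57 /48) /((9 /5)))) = -41613 /475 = -87.61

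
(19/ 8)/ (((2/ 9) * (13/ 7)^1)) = 1197/ 208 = 5.75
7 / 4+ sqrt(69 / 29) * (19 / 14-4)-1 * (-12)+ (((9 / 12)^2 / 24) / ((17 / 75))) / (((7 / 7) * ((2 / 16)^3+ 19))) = 1011135 / 73508-37 * sqrt(2001) / 406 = 9.68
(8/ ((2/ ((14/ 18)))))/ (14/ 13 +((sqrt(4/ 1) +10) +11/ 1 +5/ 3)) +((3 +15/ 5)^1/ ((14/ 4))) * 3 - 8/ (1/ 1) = -14423/ 5271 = -2.74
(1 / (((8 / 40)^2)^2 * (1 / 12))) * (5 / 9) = 12500 / 3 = 4166.67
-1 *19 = -19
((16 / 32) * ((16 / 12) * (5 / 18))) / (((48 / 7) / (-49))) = -1715 / 1296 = -1.32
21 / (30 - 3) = 7 / 9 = 0.78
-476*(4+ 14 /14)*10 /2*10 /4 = -29750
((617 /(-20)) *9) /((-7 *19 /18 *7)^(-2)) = -742766.02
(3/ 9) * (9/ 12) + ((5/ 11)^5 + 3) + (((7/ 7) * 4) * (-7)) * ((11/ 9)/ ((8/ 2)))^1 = -30648241/ 5797836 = -5.29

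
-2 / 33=-0.06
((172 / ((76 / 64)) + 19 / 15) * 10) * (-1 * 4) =-5844.35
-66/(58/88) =-100.14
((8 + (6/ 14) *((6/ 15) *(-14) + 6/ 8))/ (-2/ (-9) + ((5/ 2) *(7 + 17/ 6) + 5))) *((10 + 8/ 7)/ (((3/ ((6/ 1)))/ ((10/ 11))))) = 2327832/ 578347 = 4.02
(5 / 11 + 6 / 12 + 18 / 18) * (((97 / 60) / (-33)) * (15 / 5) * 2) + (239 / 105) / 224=-535371 / 948640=-0.56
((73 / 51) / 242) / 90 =73 / 1110780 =0.00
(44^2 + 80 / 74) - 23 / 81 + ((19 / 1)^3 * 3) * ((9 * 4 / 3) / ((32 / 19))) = 3561584981 / 23976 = 148547.92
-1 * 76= -76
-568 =-568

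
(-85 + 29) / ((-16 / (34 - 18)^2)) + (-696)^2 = 485312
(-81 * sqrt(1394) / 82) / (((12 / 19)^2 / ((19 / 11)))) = -61731 * sqrt(1394) / 14432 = -159.70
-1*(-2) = 2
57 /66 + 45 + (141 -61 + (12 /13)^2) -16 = 411641 /3718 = 110.72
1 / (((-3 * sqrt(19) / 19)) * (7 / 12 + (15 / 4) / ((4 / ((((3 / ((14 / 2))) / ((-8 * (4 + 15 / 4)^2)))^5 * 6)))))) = -55101970477145289628 * sqrt(19) / 96428448335003731969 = -2.49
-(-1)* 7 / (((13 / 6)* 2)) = 21 / 13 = 1.62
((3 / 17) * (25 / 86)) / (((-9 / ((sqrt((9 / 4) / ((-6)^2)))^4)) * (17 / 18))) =-75 / 3181312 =-0.00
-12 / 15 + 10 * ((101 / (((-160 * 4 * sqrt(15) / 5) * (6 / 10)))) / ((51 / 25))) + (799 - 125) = 3366 / 5 - 12625 * sqrt(15) / 29376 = 671.54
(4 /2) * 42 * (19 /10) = 159.60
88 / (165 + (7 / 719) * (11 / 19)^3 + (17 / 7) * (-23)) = 3037878536 / 3767823663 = 0.81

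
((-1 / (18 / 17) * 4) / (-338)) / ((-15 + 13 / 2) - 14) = -34 / 68445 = -0.00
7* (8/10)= 28/5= 5.60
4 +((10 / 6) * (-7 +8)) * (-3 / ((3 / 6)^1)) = -6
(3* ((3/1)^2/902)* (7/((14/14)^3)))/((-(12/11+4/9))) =-1701/12464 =-0.14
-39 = -39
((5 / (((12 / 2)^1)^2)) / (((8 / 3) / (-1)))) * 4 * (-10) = 25 / 12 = 2.08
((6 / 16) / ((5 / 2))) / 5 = 3 / 100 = 0.03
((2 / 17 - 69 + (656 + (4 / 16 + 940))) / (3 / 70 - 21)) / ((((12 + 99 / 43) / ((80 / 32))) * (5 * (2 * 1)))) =-31262161 / 24539976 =-1.27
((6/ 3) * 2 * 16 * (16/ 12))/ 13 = 256/ 39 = 6.56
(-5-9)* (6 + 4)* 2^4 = -2240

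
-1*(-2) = 2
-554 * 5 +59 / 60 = -166141 / 60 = -2769.02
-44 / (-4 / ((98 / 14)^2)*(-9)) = -539 / 9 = -59.89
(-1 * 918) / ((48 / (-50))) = 3825 / 4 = 956.25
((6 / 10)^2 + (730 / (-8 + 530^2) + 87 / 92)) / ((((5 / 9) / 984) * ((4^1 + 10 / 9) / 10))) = 4210352222994 / 928699175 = 4533.60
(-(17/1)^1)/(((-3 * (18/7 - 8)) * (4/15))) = -595/152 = -3.91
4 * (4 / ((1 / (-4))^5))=-16384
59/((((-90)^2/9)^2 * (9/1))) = 59/7290000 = 0.00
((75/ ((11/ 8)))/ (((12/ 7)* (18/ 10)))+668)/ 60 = 33941/ 2970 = 11.43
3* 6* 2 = 36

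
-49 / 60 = -0.82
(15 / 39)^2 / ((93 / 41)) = 1025 / 15717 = 0.07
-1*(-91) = 91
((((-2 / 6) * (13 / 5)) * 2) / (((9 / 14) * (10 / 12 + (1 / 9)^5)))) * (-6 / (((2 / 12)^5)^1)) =74282697216 / 492085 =150955.01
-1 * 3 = -3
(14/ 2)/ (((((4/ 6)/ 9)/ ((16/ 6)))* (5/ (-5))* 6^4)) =-7/ 36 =-0.19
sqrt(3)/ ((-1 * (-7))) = sqrt(3)/ 7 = 0.25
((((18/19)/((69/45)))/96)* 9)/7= 405/48944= 0.01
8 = 8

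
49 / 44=1.11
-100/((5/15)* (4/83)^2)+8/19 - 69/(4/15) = -4918229/38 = -129427.08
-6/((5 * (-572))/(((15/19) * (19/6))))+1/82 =409/23452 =0.02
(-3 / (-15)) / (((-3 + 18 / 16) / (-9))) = 24 / 25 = 0.96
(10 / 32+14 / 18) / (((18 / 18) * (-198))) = -0.01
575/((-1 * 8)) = -575/8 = -71.88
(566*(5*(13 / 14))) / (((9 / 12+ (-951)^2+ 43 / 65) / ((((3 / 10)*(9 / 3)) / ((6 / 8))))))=5739240 / 1646012389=0.00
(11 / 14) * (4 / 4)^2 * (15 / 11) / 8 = 15 / 112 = 0.13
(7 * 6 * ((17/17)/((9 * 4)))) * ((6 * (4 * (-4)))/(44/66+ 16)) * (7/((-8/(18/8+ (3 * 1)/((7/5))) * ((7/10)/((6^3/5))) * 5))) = 39852/125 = 318.82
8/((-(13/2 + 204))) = -0.04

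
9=9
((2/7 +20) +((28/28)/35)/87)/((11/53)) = 3273863/33495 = 97.74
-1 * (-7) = 7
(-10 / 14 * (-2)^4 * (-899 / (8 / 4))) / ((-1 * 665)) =-7192 / 931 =-7.73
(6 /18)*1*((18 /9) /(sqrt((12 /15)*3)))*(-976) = -976*sqrt(15) /9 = -420.00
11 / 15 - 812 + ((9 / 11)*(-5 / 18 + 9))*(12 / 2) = -126794 / 165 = -768.45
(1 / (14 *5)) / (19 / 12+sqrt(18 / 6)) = -114 / 2485+72 *sqrt(3) / 2485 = 0.00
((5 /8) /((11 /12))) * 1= 15 /22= 0.68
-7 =-7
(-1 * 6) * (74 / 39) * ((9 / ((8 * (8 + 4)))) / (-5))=111 / 520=0.21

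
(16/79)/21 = 16/1659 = 0.01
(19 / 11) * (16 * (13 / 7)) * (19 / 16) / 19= 247 / 77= 3.21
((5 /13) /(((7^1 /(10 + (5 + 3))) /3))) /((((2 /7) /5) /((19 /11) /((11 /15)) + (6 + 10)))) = 1499175 /1573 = 953.07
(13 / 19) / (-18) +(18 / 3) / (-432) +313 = 428113 / 1368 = 312.95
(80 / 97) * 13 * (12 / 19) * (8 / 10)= 9984 / 1843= 5.42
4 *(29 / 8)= 29 / 2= 14.50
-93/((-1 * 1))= 93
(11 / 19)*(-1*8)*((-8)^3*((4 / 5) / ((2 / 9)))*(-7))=-5677056 / 95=-59758.48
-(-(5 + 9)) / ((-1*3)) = -14 / 3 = -4.67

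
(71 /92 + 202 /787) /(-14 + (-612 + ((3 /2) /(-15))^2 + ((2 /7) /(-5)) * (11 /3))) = -39092025 /23803158919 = -0.00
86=86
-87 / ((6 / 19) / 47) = -25897 / 2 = -12948.50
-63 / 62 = -1.02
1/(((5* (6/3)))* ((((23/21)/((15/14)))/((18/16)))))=81/736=0.11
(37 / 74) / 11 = 1 / 22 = 0.05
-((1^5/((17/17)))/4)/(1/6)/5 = -3/10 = -0.30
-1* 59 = -59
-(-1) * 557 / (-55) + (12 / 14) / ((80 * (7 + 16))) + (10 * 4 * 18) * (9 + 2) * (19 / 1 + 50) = 546469.87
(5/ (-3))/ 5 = -1/ 3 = -0.33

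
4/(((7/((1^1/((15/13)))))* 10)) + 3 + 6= 4751/525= 9.05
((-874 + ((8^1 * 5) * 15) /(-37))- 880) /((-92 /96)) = 1571952 /851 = 1847.18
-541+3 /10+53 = -4877 /10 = -487.70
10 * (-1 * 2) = -20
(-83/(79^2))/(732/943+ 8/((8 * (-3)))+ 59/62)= -14558034/1526529877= -0.01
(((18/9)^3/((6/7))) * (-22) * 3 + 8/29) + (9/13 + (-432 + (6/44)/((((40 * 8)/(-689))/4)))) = -695505819/663520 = -1048.21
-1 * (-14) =14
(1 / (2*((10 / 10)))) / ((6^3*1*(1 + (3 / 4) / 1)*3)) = 1 / 2268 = 0.00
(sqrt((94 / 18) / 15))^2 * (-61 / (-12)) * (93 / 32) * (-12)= -88877 / 1440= -61.72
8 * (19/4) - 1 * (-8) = 46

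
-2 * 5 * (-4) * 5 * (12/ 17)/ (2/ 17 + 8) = 400/ 23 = 17.39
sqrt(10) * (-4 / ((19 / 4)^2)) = -64 * sqrt(10) / 361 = -0.56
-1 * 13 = -13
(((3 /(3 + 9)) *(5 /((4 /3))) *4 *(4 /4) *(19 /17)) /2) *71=20235 /136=148.79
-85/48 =-1.77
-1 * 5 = -5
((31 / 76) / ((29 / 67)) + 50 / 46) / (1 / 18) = 925839 / 25346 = 36.53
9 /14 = 0.64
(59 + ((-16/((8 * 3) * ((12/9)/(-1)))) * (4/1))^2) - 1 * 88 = -25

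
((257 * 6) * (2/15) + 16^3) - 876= 17128/5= 3425.60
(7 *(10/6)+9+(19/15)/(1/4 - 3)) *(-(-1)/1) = 3334/165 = 20.21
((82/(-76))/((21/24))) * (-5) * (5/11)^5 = 2562500/21419783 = 0.12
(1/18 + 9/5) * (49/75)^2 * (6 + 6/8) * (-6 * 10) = -400967/1250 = -320.77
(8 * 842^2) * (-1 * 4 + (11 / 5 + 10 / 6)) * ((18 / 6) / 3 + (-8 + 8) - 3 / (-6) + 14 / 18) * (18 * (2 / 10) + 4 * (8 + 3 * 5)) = -111154211776 / 675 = -164672906.33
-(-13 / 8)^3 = 2197 / 512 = 4.29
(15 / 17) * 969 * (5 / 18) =475 / 2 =237.50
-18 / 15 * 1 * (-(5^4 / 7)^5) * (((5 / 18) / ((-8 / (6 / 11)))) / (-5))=19073486328125 / 739508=25792129.81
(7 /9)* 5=3.89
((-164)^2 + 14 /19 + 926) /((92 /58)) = 333268 /19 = 17540.42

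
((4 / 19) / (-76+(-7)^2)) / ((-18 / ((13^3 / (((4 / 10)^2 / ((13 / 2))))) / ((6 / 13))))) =9282325 / 110808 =83.77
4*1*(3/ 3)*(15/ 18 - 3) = -8.67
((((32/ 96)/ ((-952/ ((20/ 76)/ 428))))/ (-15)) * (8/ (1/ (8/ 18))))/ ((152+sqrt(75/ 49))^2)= 7925197/ 3587403981841457481 - 3920 * sqrt(3)/ 188810735886392499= 0.00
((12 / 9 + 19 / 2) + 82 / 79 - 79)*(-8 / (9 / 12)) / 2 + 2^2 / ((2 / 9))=267350 / 711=376.02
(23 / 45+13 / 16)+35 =26153 / 720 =36.32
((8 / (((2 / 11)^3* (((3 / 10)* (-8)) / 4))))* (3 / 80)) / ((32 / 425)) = -565675 / 512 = -1104.83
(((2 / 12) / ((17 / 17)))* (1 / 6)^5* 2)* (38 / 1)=19 / 11664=0.00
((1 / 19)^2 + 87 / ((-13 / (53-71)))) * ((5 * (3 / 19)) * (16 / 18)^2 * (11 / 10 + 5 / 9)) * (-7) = -18868754464 / 21667581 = -870.83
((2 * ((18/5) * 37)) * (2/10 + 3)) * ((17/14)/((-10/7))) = -90576/125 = -724.61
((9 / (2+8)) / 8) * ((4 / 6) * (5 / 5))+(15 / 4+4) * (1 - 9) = -2477 / 40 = -61.92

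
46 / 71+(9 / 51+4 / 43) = 47613 / 51901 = 0.92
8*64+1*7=519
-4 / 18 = -2 / 9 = -0.22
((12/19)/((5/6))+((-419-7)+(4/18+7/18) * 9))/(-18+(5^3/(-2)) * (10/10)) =5.21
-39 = -39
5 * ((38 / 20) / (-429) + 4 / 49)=16229 / 42042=0.39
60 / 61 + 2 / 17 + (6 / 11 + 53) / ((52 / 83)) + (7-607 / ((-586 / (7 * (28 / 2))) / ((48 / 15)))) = 418.41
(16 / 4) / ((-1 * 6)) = -2 / 3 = -0.67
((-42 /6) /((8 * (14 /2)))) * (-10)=1.25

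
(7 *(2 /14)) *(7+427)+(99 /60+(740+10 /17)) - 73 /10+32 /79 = 31408561 /26860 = 1169.34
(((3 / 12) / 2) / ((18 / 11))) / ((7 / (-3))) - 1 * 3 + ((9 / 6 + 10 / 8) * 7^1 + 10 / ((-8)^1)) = 14.97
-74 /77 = -0.96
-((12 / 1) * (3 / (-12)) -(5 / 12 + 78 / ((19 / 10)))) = 10139 / 228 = 44.47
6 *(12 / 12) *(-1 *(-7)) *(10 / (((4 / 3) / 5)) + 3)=1701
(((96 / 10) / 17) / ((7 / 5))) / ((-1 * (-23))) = 48 / 2737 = 0.02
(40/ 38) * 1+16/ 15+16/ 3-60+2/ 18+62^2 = 3241787/ 855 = 3791.56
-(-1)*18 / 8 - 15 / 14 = 33 / 28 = 1.18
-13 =-13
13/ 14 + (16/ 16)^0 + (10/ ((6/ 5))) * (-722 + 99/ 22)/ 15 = -24991/ 63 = -396.68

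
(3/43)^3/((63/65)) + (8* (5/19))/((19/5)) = 111380195/200914189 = 0.55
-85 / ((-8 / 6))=255 / 4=63.75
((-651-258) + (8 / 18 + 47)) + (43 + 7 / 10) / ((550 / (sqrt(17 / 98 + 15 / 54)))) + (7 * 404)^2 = 437 * sqrt(199) / 115500 + 71970502 / 9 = 7996722.50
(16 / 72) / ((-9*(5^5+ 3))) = -1 / 126684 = -0.00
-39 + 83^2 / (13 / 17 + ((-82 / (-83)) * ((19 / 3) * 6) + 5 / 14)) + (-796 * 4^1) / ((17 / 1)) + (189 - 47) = 1218969225 / 12984073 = 93.88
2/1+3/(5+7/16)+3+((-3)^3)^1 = -622/29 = -21.45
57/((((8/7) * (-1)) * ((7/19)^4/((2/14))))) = -7428297/19208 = -386.73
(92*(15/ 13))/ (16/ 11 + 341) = 15180/ 48971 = 0.31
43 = 43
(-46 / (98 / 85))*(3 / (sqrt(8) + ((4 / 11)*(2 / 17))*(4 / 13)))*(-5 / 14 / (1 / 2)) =-285156300 / 2027004119 + 173303741325*sqrt(2) / 8108016476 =30.09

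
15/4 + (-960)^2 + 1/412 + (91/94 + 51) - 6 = 4461706297/4841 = 921649.72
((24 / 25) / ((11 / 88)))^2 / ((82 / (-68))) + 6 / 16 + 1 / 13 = -129146729 / 2665000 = -48.46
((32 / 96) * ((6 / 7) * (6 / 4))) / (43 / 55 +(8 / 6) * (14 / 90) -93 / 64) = -285120 / 308623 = -0.92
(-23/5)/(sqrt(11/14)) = -23 * sqrt(154)/55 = -5.19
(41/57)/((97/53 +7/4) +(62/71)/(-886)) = 273389476/1360376535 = 0.20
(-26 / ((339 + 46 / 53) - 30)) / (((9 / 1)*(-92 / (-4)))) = -0.00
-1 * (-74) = 74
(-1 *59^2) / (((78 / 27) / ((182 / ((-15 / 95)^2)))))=-8796487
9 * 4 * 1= 36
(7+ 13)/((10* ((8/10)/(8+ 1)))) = 45/2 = 22.50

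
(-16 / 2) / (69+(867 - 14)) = -4 / 461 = -0.01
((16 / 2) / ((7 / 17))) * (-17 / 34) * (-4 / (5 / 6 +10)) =1632 / 455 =3.59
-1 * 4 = -4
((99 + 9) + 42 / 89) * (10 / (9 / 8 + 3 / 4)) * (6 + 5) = 6363.69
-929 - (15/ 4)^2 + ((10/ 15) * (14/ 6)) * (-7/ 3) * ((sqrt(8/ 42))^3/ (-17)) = -15089/ 16 + 16 * sqrt(21)/ 4131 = -943.04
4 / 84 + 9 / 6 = 65 / 42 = 1.55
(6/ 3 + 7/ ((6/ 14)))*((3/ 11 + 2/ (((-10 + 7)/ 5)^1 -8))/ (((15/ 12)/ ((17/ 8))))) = 323/ 258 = 1.25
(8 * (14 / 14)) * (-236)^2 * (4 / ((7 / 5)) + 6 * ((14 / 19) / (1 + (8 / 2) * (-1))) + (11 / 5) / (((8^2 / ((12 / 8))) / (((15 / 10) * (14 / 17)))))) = 7289523809 / 11305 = 644805.29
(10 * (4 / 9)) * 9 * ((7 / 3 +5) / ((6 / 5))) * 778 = 1711600 / 9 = 190177.78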